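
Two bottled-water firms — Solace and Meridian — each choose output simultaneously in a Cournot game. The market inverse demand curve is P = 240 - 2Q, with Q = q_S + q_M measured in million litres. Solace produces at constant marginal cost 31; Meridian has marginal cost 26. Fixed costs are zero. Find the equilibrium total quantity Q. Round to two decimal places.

Solace's profit: π_S = (240 - 2Q)q_S - (31q_S). Setting ∂π_S/∂q_S = 0: 209 - 4q_S - 2(q_M) = 0.
Meridian's first-order condition: 214 - 4q_M - 2(q_S) = 0.
Rearranging gives the reaction functions q_S = (209 - 2q_M)/4 and q_M = (214 - 2q_S)/4.
Solving the pair: q_S = 34, q_M = 73/2.
Total output Q = 34 + 73/2 = 141/2.

70.50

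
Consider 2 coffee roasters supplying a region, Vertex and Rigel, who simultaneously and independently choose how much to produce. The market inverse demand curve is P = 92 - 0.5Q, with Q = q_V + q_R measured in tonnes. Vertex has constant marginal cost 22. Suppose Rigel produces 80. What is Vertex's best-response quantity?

30

With the rival's output fixed at 80, Vertex's profit is π_V = (92 - (1/2)·80 - (1/2)q_V)q_V - (22q_V) = (52 - (1/2)q_V)q_V - (22q_V).
∂π_V/∂q_V = 30 - q_V = 0, so q_V = 30.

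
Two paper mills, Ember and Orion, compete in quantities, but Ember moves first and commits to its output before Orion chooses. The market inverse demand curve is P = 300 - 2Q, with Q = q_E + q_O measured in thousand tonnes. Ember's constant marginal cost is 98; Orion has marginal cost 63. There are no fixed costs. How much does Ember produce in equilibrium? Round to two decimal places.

41.75

Solve by backward induction. Given q_E, the follower Orion maximises π_O = (300 - 2q_E - 2q_O)q_O - 63q_O.
Follower FOC: 237 - 2q_E - 4q_O = 0, so q_O(q_E) = (237 - 2q_E)/4.
Ember substitutes q_O(q_E) into its own profit: π_E = q_E(300 - 2q_E - (237 - 2q_E)/2) - 98q_E = (363/2 - q_E)q_E - 98q_E.
The leader's first-order condition 167/2 - 2q_E = 0 yields q_E = 167/4.
Then q_O = (237 - 2·(167/4))/4 = 307/8.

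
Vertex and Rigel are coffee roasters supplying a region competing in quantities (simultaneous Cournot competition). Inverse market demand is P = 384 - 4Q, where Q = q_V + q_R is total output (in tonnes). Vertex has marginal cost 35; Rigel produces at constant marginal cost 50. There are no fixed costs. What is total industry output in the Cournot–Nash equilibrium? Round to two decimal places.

Vertex's profit: π_V = (384 - 4Q)q_V - (35q_V). Setting ∂π_V/∂q_V = 0: 349 - 8q_V - 4(q_R) = 0.
Rigel's first-order condition: 334 - 8q_R - 4(q_V) = 0.
Best responses: q_V = (349 - 4q_R)/8, q_R = (334 - 4q_V)/8.
Substituting one into the other gives q_V = 91/3 and q_R = 319/12.
Total output Q = 91/3 + 319/12 = 683/12.

56.92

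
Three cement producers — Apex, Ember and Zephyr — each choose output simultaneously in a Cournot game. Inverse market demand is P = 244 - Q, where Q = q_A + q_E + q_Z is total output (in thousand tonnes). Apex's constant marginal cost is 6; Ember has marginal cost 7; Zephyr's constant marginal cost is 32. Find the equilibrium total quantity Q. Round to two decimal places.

Apex's profit: π_A = (244 - Q)q_A - (6q_A). Setting ∂π_A/∂q_A = 0: 238 - 2q_A - (q_E + q_Z) = 0.
Ember's profit: π_E = (244 - Q)q_E - (7q_E). Setting ∂π_E/∂q_E = 0: 237 - 2q_E - (q_A + q_Z) = 0.
Zephyr's first-order condition: 212 - 2q_Z - (q_A + q_E) = 0.
Summing all 3 equations gives 687 − 4Q = 0, hence Q = 687/4.
Back-substituting: q_A = (238 − 687/4) = 265/4, q_E = (237 − 687/4) = 261/4, q_Z = (212 − 687/4) = 161/4.
Total output Q = 265/4 + 261/4 + 161/4 = 687/4.

171.75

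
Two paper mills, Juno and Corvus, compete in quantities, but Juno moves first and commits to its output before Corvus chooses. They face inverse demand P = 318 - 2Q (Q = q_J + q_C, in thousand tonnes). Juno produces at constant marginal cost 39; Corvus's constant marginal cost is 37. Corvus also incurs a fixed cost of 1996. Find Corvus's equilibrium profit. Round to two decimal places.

542.28

Solve by backward induction. Given q_J, the follower Corvus maximises π_C = (318 - 2q_J - 2q_C)q_C - 37q_C.
Setting the follower's marginal profit to zero, 281 - 2q_J - 4q_C = 0, i.e. q_C = (281 - 2q_J)/4.
The leader anticipates this reaction. Substituting into P = 318 - 2Q gives P = 355/2 - q_J, so π_J = (355/2 - q_J)q_J - 39q_J.
Leader FOC: 277/2 - 2q_J = 0, so q_J = 277/4.
Then q_C = (281 - 2·(277/4))/4 = 285/8.
Price P = 318 - 2·(839/8) = 433/4.
Corvus's profit: (433/4 - 37)·(285/8) - 1996 = 542.2813.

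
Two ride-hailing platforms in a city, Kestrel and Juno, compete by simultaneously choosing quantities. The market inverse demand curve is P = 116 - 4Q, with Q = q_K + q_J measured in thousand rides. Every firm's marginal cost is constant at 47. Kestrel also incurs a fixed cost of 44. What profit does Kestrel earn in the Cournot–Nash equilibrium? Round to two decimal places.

88.25

Each firm earns π_i = (116 - 4Q)q_i - 47q_i.
Setting ∂π_i/∂q_i = 0 with rivals' quantities fixed: 69 - 8q_i - 4q_j = 0.
By symmetry each firm produces the same amount; substituting q_j = q_i yields q_i = 69/12 = 23/4.
Price P = 116 - 4·(23/2) = 70.
Kestrel's profit: (70 - 47)·(23/4) - 44 = 353/4.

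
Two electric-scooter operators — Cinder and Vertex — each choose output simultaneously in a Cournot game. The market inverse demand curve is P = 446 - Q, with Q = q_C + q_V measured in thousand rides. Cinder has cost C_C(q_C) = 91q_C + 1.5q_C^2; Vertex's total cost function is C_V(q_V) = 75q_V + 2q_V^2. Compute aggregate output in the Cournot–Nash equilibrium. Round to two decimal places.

Cinder's profit: π_C = (446 - Q)q_C - (91q_C + (3/2)q_C²). Setting ∂π_C/∂q_C = 0: 355 - 5q_C - (q_V) = 0.
Vertex's first-order condition: 371 - 6q_V - (q_C) = 0.
So q_C = (355 - q_V)/5 and q_V = (371 - q_C)/6.
Substituting one into the other gives q_C = 1759/29 and q_V = 1500/29.
Total output Q = 1759/29 + 1500/29 = 112.3793.

112.38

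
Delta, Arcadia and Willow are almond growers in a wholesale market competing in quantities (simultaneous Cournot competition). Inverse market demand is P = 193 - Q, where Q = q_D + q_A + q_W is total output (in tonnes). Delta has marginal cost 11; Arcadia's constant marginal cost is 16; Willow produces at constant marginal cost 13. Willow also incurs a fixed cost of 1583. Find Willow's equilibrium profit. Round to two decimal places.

Delta's profit: π_D = (193 - Q)q_D - (11q_D). Setting ∂π_D/∂q_D = 0: 182 - 2q_D - (q_A + q_W) = 0.
Arcadia's first-order condition: 177 - 2q_A - (q_D + q_W) = 0.
Willow's profit: π_W = (193 - Q)q_W - (13q_W). Setting ∂π_W/∂q_W = 0: 180 - 2q_W - (q_D + q_A) = 0.
Adding the 3 conditions: 539 − 2Q − 2Q = 0, i.e. Q = 539/4.
Back-substituting: q_D = (182 − 539/4) = 189/4, q_A = (177 − 539/4) = 169/4, q_W = (180 − 539/4) = 181/4.
Price P = 193 - 539/4 = 233/4.
Willow's profit: (233/4 - 13)·(181/4) - 1583 = 464.5625.

464.56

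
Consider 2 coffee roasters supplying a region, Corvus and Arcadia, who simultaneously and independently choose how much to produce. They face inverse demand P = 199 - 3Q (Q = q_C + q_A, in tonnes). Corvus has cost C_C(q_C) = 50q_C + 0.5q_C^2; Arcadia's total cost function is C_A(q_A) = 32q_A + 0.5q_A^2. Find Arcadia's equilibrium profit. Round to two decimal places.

1140.31

Corvus's profit: π_C = (199 - 3Q)q_C - (50q_C + (1/2)q_C²). Setting ∂π_C/∂q_C = 0: 149 - 7q_C - 3(q_A) = 0.
Arcadia's first-order condition: 167 - 7q_A - 3(q_C) = 0.
So q_C = (149 - 3q_A)/7 and q_A = (167 - 3q_C)/7.
Substituting one into the other gives q_C = 271/20 and q_A = 361/20.
Price P = 199 - 3·(158/5) = 521/5.
Arcadia's profit: (521/5)·(361/20) - 32·(361/20) - (1/2)(361/20)² = 1140.3088.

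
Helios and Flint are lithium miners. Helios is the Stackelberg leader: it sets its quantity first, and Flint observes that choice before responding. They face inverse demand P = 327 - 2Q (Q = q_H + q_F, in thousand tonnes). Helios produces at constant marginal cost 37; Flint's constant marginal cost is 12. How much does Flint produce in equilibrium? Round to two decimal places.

Solve by backward induction. Given q_H, the follower Flint maximises π_F = (327 - 2q_H - 2q_F)q_F - 12q_F.
Setting the follower's marginal profit to zero, 315 - 2q_H - 4q_F = 0, i.e. q_F = (315 - 2q_H)/4.
Helios substitutes q_F(q_H) into its own profit: π_H = q_H(327 - 2q_H - (315 - 2q_H)/2) - 37q_H = (339/2 - q_H)q_H - 37q_H.
Maximising: ∂π_H/∂q_H = 265/2 - 2q_H = 0, giving q_H = 265/4.
Then q_F = (315 - 2·(265/4))/4 = 365/8.

45.63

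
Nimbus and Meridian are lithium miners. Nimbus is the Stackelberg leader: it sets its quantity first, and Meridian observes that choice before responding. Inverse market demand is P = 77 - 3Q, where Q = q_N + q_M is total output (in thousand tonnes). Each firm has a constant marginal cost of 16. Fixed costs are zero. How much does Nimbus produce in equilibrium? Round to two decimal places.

10.17

Solve by backward induction. Given q_N, the follower Meridian maximises π_M = (77 - 3q_N - 3q_M)q_M - 16q_M.
Follower FOC: 61 - 3q_N - 6q_M = 0, so q_M(q_N) = (61 - 3q_N)/6.
The leader anticipates this reaction. Substituting into P = 77 - 3Q gives P = 93/2 - (3/2)q_N, so π_N = (93/2 - (3/2)q_N)q_N - 16q_N.
The leader's first-order condition 61/2 - 3q_N = 0 yields q_N = 61/6.
Then q_M = (61 - 3·(61/6))/6 = 61/12.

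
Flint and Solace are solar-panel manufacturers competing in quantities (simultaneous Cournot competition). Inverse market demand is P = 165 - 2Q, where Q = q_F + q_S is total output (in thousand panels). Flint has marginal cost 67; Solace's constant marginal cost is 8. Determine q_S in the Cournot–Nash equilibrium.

Flint's profit: π_F = (165 - 2Q)q_F - (67q_F). Setting ∂π_F/∂q_F = 0: 98 - 4q_F - 2(q_S) = 0.
Solace's profit: π_S = (165 - 2Q)q_S - (8q_S). Setting ∂π_S/∂q_S = 0: 157 - 4q_S - 2(q_F) = 0.
So q_F = (98 - 2q_S)/4 and q_S = (157 - 2q_F)/4.
Substituting one into the other gives q_F = 13/2 and q_S = 36.

36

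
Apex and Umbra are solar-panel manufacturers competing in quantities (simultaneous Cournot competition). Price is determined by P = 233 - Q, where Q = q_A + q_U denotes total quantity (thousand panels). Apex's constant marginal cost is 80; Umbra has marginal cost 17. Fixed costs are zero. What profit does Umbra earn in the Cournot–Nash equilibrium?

Apex's profit: π_A = (233 - Q)q_A - (80q_A). Setting ∂π_A/∂q_A = 0: 153 - 2q_A - (q_U) = 0.
Umbra's first-order condition: 216 - 2q_U - (q_A) = 0.
So q_A = (153 - q_U)/2 and q_U = (216 - q_A)/2.
Substituting one into the other gives q_A = 30 and q_U = 93.
Price P = 233 - 123 = 110.
Umbra's profit: (110 - 17)·93 = 8649.

8649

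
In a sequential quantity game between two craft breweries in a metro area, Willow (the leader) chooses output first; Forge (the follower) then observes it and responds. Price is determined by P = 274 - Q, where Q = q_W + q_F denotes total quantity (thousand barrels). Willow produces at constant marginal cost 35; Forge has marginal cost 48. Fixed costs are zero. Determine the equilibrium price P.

98

Solve by backward induction. Given q_W, the follower Forge maximises π_F = (274 - q_W - q_F)q_F - 48q_F.
Setting the follower's marginal profit to zero, 226 - q_W - 2q_F = 0, i.e. q_F = (226 - q_W)/2.
The leader anticipates this reaction. Substituting into P = 274 - Q gives P = 161 - (1/2)q_W, so π_W = (161 - (1/2)q_W)q_W - 35q_W.
Leader FOC: 126 - q_W = 0, so q_W = 126.
Then q_F = (226 - 126)/2 = 50.
Total output Q = 176, so price P = 274 - 176 = 98.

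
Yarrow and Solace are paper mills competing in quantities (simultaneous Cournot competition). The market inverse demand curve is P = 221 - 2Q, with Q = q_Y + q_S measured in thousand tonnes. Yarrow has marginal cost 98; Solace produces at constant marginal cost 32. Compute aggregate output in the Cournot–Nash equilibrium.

52

Yarrow's profit: π_Y = (221 - 2Q)q_Y - (98q_Y). Setting ∂π_Y/∂q_Y = 0: 123 - 4q_Y - 2(q_S) = 0.
Solace's profit: π_S = (221 - 2Q)q_S - (32q_S). Setting ∂π_S/∂q_S = 0: 189 - 4q_S - 2(q_Y) = 0.
So q_Y = (123 - 2q_S)/4 and q_S = (189 - 2q_Y)/4.
Substituting one into the other gives q_Y = 19/2 and q_S = 85/2.
Total output Q = 19/2 + 85/2 = 52.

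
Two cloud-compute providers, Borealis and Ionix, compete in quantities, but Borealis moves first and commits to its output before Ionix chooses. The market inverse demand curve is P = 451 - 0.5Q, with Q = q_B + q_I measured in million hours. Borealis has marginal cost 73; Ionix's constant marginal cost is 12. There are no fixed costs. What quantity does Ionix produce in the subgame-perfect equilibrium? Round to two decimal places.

The follower Ionix best-responds to any q_B: π_I = (451 - 0.5Q)q_I - 12q_I.
Follower FOC: 439 - (1/2)q_B - q_I = 0, so q_I(q_B) = (439 - (1/2)q_B).
Borealis substitutes q_I(q_B) into its own profit: π_B = q_B(451 - (1/2)q_B - (439 - (1/2)q_B)/2) - 73q_B = (463/2 - (1/4)q_B)q_B - 73q_B.
Leader FOC: 317/2 - (1/2)q_B = 0, so q_B = 317.
Then q_I = (439 - (1/2)·317) = 561/2.

280.50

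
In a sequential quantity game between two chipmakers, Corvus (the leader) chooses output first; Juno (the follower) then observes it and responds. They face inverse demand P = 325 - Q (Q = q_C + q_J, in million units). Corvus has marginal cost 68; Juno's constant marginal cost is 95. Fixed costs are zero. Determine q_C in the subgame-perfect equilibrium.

142

The follower Juno best-responds to any q_C: π_J = (325 - Q)q_J - 95q_J.
∂π_J/∂q_J = 230 - q_C - 2q_J = 0 gives the reaction function q_J = (230 - q_C)/2.
The leader anticipates this reaction. Substituting into P = 325 - Q gives P = 210 - (1/2)q_C, so π_C = (210 - (1/2)q_C)q_C - 68q_C.
The leader's first-order condition 142 - q_C = 0 yields q_C = 142.
Then q_J = (230 - 142)/2 = 44.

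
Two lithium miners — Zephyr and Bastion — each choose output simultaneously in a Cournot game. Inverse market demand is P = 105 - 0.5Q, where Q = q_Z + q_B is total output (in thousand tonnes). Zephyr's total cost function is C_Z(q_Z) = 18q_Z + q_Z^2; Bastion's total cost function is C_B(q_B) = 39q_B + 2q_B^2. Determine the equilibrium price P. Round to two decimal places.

86.14

Zephyr's profit: π_Z = (105 - 0.5Q)q_Z - (18q_Z + q_Z²). Setting ∂π_Z/∂q_Z = 0: 87 - 3q_Z - (1/2)(q_B) = 0.
Bastion's profit: π_B = (105 - 0.5Q)q_B - (39q_B + 2q_B²). Setting ∂π_B/∂q_B = 0: 66 - 5q_B - (1/2)(q_Z) = 0.
So q_Z = (87 - (1/2)q_B)/3 and q_B = (66 - (1/2)q_Z)/5.
Solving the pair: q_Z = 1608/59, q_B = 618/59.
Total output Q = 37.7288, so price P = 105 - (1/2)·37.7288 = 86.1356.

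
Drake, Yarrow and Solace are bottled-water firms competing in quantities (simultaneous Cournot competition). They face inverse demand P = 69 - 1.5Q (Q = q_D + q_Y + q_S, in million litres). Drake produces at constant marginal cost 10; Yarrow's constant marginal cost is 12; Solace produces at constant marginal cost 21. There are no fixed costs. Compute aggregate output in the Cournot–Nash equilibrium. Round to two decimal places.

27.33

Drake's profit: π_D = (69 - 1.5Q)q_D - (10q_D). Setting ∂π_D/∂q_D = 0: 59 - 3q_D - (3/2)(q_Y + q_S) = 0.
Yarrow's first-order condition: 57 - 3q_Y - (3/2)(q_D + q_S) = 0.
Solace's profit: π_S = (69 - 1.5Q)q_S - (21q_S). Setting ∂π_S/∂q_S = 0: 48 - 3q_S - (3/2)(q_D + q_Y) = 0.
Summing all 3 equations gives 164 − 6Q = 0, hence Q = 82/3.
Back-substituting: q_D = (59 − 41)/(3/2) = 12, q_Y = (57 − 41)/(3/2) = 32/3, q_S = (48 − 41)/(3/2) = 14/3.
Total output Q = 12 + 32/3 + 14/3 = 82/3.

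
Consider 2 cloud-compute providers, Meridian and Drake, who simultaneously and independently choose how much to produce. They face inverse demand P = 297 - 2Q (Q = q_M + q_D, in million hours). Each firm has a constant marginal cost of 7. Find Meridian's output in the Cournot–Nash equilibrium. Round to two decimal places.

Each firm earns π_i = (297 - 2Q)q_i - 7q_i.
Setting ∂π_i/∂q_i = 0 with rivals' quantities fixed: 290 - 4q_i - 2q_j = 0.
By symmetry each firm produces the same amount; substituting q_j = q_i yields q_i = 290/6 = 145/3.

48.33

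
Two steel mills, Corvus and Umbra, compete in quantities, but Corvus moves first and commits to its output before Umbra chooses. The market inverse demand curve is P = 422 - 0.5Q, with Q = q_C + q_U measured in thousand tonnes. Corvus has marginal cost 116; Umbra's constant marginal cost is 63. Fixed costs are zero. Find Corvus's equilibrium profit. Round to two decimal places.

16002.25

Solve by backward induction. Given q_C, the follower Umbra maximises π_U = (422 - (1/2)q_C - (1/2)q_U)q_U - 63q_U.
Setting the follower's marginal profit to zero, 359 - (1/2)q_C - q_U = 0, i.e. q_U = (359 - (1/2)q_C).
The leader anticipates this reaction. Substituting into P = 422 - 0.5Q gives P = 485/2 - (1/4)q_C, so π_C = (485/2 - (1/4)q_C)q_C - 116q_C.
The leader's first-order condition 253/2 - (1/2)q_C = 0 yields q_C = 253.
Then q_U = (359 - (1/2)·253) = 465/2.
Price P = 422 - (1/2)·(971/2) = 717/4.
Corvus's profit: (717/4 - 116)·253 = 16002.2500.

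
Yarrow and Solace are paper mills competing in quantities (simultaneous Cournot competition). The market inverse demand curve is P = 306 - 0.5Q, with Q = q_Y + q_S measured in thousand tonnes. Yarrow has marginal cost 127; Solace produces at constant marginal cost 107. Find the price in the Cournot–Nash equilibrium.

180

Yarrow's profit: π_Y = (306 - 0.5Q)q_Y - (127q_Y). Setting ∂π_Y/∂q_Y = 0: 179 - q_Y - (1/2)(q_S) = 0.
Solace's profit: π_S = (306 - 0.5Q)q_S - (107q_S). Setting ∂π_S/∂q_S = 0: 199 - q_S - (1/2)(q_Y) = 0.
So q_Y = (179 - (1/2)q_S) and q_S = (199 - (1/2)q_Y).
Solving the pair: q_Y = 106, q_S = 146.
Total output Q = 252, so price P = 306 - (1/2)·252 = 180.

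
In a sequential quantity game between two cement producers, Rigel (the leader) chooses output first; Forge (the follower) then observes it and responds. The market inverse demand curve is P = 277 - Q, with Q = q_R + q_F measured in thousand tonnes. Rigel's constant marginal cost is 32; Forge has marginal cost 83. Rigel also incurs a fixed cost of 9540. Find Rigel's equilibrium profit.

1412

Solve by backward induction. Given q_R, the follower Forge maximises π_F = (277 - q_R - q_F)q_F - 83q_F.
∂π_F/∂q_F = 194 - q_R - 2q_F = 0 gives the reaction function q_F = (194 - q_R)/2.
Rigel substitutes q_F(q_R) into its own profit: π_R = q_R(277 - q_R - (194 - q_R)/2) - 32q_R = (180 - (1/2)q_R)q_R - 32q_R.
The leader's first-order condition 148 - q_R = 0 yields q_R = 148.
Then q_F = (194 - 148)/2 = 23.
Price P = 277 - 171 = 106.
Rigel's profit: (106 - 32)·148 - 9540 = 1412.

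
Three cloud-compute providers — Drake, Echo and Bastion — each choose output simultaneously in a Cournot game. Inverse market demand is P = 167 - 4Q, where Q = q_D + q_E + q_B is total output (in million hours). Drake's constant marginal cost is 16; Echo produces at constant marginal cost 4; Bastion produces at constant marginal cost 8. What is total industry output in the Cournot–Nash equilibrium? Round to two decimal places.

Drake's profit: π_D = (167 - 4Q)q_D - (16q_D). Setting ∂π_D/∂q_D = 0: 151 - 8q_D - 4(q_E + q_B) = 0.
Echo's profit: π_E = (167 - 4Q)q_E - (4q_E). Setting ∂π_E/∂q_E = 0: 163 - 8q_E - 4(q_D + q_B) = 0.
Bastion's profit: π_B = (167 - 4Q)q_B - (8q_B). Setting ∂π_B/∂q_B = 0: 159 - 8q_B - 4(q_D + q_E) = 0.
Adding the 3 conditions: 473 − 8Q − 8Q = 0, i.e. Q = 473/16.
Back-substituting: q_D = (151 − 473/4)/4 = 131/16, q_E = (163 − 473/4)/4 = 179/16, q_B = (159 − 473/4)/4 = 163/16.
Total output Q = 131/16 + 179/16 + 163/16 = 473/16.

29.56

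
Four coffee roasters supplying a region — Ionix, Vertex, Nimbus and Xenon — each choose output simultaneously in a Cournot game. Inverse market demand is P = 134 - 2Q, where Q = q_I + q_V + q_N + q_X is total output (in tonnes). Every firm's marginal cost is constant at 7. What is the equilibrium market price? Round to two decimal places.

Each firm earns π_i = (134 - 2Q)q_i - 7q_i.
First-order condition (treating rivals' output as given): 127 - 4q_i - 2·Σ_{j≠i} q_j = 0.
By symmetry each firm produces the same amount; substituting Σ_{j≠i} q_j = 3q_i yields q_i = 127/10.
Total output Q = 254/5, so price P = 134 - 2·(254/5) = 162/5.

32.40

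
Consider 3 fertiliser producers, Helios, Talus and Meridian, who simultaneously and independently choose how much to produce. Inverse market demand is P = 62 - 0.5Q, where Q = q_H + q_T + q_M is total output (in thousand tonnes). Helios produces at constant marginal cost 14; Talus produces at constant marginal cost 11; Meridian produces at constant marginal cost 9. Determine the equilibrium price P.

Helios's profit: π_H = (62 - 0.5Q)q_H - (14q_H). Setting ∂π_H/∂q_H = 0: 48 - q_H - (1/2)(q_T + q_M) = 0.
Talus's first-order condition: 51 - q_T - (1/2)(q_H + q_M) = 0.
Meridian's profit: π_M = (62 - 0.5Q)q_M - (9q_M). Setting ∂π_M/∂q_M = 0: 53 - q_M - (1/2)(q_H + q_T) = 0.
Adding the 3 conditions: 152 − Q − Q = 0, i.e. Q = 76.
Back-substituting: q_H = (48 − 38)/(1/2) = 20, q_T = (51 − 38)/(1/2) = 26, q_M = (53 − 38)/(1/2) = 30.
Total output Q = 76, so price P = 62 - (1/2)·76 = 24.

24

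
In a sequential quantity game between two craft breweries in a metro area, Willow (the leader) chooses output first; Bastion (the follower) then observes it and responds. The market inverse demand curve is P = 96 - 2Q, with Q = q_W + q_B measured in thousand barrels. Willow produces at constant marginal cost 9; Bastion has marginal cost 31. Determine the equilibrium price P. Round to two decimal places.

36.25

Solve by backward induction. Given q_W, the follower Bastion maximises π_B = (96 - 2q_W - 2q_B)q_B - 31q_B.
Setting the follower's marginal profit to zero, 65 - 2q_W - 4q_B = 0, i.e. q_B = (65 - 2q_W)/4.
The leader anticipates this reaction. Substituting into P = 96 - 2Q gives P = 127/2 - q_W, so π_W = (127/2 - q_W)q_W - 9q_W.
Maximising: ∂π_W/∂q_W = 109/2 - 2q_W = 0, giving q_W = 109/4.
Then q_B = (65 - 2·(109/4))/4 = 21/8.
Total output Q = 239/8, so price P = 96 - 2·(239/8) = 145/4.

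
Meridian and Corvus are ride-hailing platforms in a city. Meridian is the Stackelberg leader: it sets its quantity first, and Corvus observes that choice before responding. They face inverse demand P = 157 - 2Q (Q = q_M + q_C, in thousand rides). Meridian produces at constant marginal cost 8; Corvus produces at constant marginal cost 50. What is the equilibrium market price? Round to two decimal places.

55.75

The follower Corvus best-responds to any q_M: π_C = (157 - 2Q)q_C - 50q_C.
Follower FOC: 107 - 2q_M - 4q_C = 0, so q_C(q_M) = (107 - 2q_M)/4.
Meridian substitutes q_C(q_M) into its own profit: π_M = q_M(157 - 2q_M - (107 - 2q_M)/2) - 8q_M = (207/2 - q_M)q_M - 8q_M.
The leader's first-order condition 191/2 - 2q_M = 0 yields q_M = 191/4.
Then q_C = (107 - 2·(191/4))/4 = 23/8.
Total output Q = 405/8, so price P = 157 - 2·(405/8) = 223/4.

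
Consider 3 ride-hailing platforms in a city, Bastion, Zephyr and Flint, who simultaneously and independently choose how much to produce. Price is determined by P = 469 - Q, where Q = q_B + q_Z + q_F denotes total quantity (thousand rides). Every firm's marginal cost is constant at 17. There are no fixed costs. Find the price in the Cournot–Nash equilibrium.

Each firm earns π_i = (469 - Q)q_i - 17q_i.
First-order condition (treating rivals' output as given): 452 - 2q_i - Σ_{j≠i} q_j = 0.
By symmetry each firm produces the same amount; substituting Σ_{j≠i} q_j = 2q_i yields q_i = 452/4 = 113.
Total output Q = 339, so price P = 469 - 339 = 130.

130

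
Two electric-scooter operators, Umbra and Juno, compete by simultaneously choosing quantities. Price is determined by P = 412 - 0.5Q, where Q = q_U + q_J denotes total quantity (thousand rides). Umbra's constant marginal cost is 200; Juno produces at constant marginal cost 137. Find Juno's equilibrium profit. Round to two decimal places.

25387.56

Umbra's profit: π_U = (412 - 0.5Q)q_U - (200q_U). Setting ∂π_U/∂q_U = 0: 212 - q_U - (1/2)(q_J) = 0.
Juno's profit: π_J = (412 - 0.5Q)q_J - (137q_J). Setting ∂π_J/∂q_J = 0: 275 - q_J - (1/2)(q_U) = 0.
Rearranging gives the reaction functions q_U = (212 - (1/2)q_J) and q_J = (275 - (1/2)q_U).
Solving the pair: q_U = 298/3, q_J = 676/3.
Price P = 412 - (1/2)·(974/3) = 749/3.
Juno's profit: (749/3 - 137)·(676/3) = 25387.5556.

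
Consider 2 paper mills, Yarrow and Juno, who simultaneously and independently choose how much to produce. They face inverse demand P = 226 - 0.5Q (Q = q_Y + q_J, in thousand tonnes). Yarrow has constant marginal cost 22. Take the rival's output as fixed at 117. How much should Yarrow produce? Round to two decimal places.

145.50

With the rival's output fixed at 117, Yarrow's profit is π_Y = (226 - (1/2)·117 - (1/2)q_Y)q_Y - (22q_Y) = (335/2 - (1/2)q_Y)q_Y - (22q_Y).
∂π_Y/∂q_Y = 291/2 - q_Y = 0, so q_Y = 291/2.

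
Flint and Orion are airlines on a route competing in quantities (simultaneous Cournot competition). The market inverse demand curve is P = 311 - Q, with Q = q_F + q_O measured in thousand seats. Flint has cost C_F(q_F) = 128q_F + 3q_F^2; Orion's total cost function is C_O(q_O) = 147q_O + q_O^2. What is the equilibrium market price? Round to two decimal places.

256.26

Flint's profit: π_F = (311 - Q)q_F - (128q_F + 3q_F²). Setting ∂π_F/∂q_F = 0: 183 - 8q_F - (q_O) = 0.
Orion's profit: π_O = (311 - Q)q_O - (147q_O + q_O²). Setting ∂π_O/∂q_O = 0: 164 - 4q_O - (q_F) = 0.
Rearranging gives the reaction functions q_F = (183 - q_O)/8 and q_O = (164 - q_F)/4.
Solving the pair: q_F = 568/31, q_O = 1129/31.
Total output Q = 1697/31, so price P = 311 - 1697/31 = 256.2581.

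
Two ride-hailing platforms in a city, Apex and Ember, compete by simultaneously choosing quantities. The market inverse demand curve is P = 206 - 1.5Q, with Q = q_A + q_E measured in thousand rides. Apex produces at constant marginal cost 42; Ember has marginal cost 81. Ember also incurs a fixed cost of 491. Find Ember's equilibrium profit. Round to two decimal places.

56.85

Apex's profit: π_A = (206 - 1.5Q)q_A - (42q_A). Setting ∂π_A/∂q_A = 0: 164 - 3q_A - (3/2)(q_E) = 0.
Ember's first-order condition: 125 - 3q_E - (3/2)(q_A) = 0.
So q_A = (164 - (3/2)q_E)/3 and q_E = (125 - (3/2)q_A)/3.
Solving the pair: q_A = 406/9, q_E = 172/9.
Price P = 206 - (3/2)·(578/9) = 329/3.
Ember's profit: (329/3 - 81)·(172/9) - 491 = 1535/27.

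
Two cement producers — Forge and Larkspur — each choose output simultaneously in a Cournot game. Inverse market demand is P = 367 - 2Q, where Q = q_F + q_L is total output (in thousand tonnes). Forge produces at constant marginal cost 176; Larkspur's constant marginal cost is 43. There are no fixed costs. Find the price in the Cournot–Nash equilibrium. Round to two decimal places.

195.33

Forge's profit: π_F = (367 - 2Q)q_F - (176q_F). Setting ∂π_F/∂q_F = 0: 191 - 4q_F - 2(q_L) = 0.
Larkspur's first-order condition: 324 - 4q_L - 2(q_F) = 0.
Best responses: q_F = (191 - 2q_L)/4, q_L = (324 - 2q_F)/4.
Substituting one into the other gives q_F = 29/3 and q_L = 457/6.
Total output Q = 515/6, so price P = 367 - 2·(515/6) = 586/3.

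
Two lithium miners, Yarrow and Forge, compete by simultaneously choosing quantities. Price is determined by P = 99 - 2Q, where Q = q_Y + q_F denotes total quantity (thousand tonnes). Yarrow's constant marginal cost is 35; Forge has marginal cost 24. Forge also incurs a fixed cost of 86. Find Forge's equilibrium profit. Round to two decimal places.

Yarrow's profit: π_Y = (99 - 2Q)q_Y - (35q_Y). Setting ∂π_Y/∂q_Y = 0: 64 - 4q_Y - 2(q_F) = 0.
Forge's first-order condition: 75 - 4q_F - 2(q_Y) = 0.
So q_Y = (64 - 2q_F)/4 and q_F = (75 - 2q_Y)/4.
Solving the pair: q_Y = 53/6, q_F = 43/3.
Price P = 99 - 2·(139/6) = 158/3.
Forge's profit: (158/3 - 24)·(43/3) - 86 = 324.8889.

324.89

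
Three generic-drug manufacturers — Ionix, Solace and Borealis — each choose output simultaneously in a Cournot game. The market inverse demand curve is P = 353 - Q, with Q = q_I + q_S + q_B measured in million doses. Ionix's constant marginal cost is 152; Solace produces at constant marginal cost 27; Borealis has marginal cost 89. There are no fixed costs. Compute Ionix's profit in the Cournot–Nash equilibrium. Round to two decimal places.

10.56

Ionix's profit: π_I = (353 - Q)q_I - (152q_I). Setting ∂π_I/∂q_I = 0: 201 - 2q_I - (q_S + q_B) = 0.
Solace's first-order condition: 326 - 2q_S - (q_I + q_B) = 0.
Borealis's profit: π_B = (353 - Q)q_B - (89q_B). Setting ∂π_B/∂q_B = 0: 264 - 2q_B - (q_I + q_S) = 0.
Adding the 3 conditions: 791 − 2Q − 2Q = 0, i.e. Q = 791/4.
Back-substituting: q_I = (201 − 791/4) = 13/4, q_S = (326 − 791/4) = 513/4, q_B = (264 − 791/4) = 265/4.
Price P = 353 - 791/4 = 621/4.
Ionix's profit: (621/4 - 152)·(13/4) = 169/16.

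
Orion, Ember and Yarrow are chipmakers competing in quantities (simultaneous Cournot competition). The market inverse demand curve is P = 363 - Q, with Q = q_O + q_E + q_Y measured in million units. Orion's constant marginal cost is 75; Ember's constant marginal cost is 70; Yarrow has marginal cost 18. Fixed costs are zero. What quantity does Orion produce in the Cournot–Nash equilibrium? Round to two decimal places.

56.50

Orion's profit: π_O = (363 - Q)q_O - (75q_O). Setting ∂π_O/∂q_O = 0: 288 - 2q_O - (q_E + q_Y) = 0.
Ember's profit: π_E = (363 - Q)q_E - (70q_E). Setting ∂π_E/∂q_E = 0: 293 - 2q_E - (q_O + q_Y) = 0.
Yarrow's first-order condition: 345 - 2q_Y - (q_O + q_E) = 0.
Summing all 3 equations gives 926 − 4Q = 0, hence Q = 463/2.
Back-substituting: q_O = (288 − 463/2) = 113/2, q_E = (293 − 463/2) = 123/2, q_Y = (345 − 463/2) = 227/2.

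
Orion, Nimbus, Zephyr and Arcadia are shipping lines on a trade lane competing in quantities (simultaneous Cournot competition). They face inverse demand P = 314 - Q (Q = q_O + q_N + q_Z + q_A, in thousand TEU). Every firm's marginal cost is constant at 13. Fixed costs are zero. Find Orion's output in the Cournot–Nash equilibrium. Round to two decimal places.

Each firm earns π_i = (314 - Q)q_i - 13q_i.
Setting ∂π_i/∂q_i = 0 with rivals' quantities fixed: 301 - 2q_i - Σ_{j≠i} q_j = 0.
By symmetry each firm produces the same amount; substituting Σ_{j≠i} q_j = 3q_i yields q_i = 301/5.

60.20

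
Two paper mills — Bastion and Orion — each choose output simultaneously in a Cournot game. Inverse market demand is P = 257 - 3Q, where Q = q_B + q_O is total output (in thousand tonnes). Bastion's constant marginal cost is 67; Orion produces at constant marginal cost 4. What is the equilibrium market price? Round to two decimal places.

109.33

Bastion's profit: π_B = (257 - 3Q)q_B - (67q_B). Setting ∂π_B/∂q_B = 0: 190 - 6q_B - 3(q_O) = 0.
Orion's profit: π_O = (257 - 3Q)q_O - (4q_O). Setting ∂π_O/∂q_O = 0: 253 - 6q_O - 3(q_B) = 0.
Best responses: q_B = (190 - 3q_O)/6, q_O = (253 - 3q_B)/6.
Solving the pair: q_B = 127/9, q_O = 316/9.
Total output Q = 443/9, so price P = 257 - 3·(443/9) = 328/3.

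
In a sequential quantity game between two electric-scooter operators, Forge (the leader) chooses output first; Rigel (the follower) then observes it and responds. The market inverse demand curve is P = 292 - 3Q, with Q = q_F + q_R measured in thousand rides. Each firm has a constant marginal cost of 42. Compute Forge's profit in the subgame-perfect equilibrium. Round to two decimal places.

2604.17

Solve by backward induction. Given q_F, the follower Rigel maximises π_R = (292 - 3q_F - 3q_R)q_R - 42q_R.
Setting the follower's marginal profit to zero, 250 - 3q_F - 6q_R = 0, i.e. q_R = (250 - 3q_F)/6.
Forge substitutes q_R(q_F) into its own profit: π_F = q_F(292 - 3q_F - (250 - 3q_F)/2) - 42q_F = (167 - (3/2)q_F)q_F - 42q_F.
Maximising: ∂π_F/∂q_F = 125 - 3q_F = 0, giving q_F = 125/3.
Then q_R = (250 - 3·(125/3))/6 = 125/6.
Price P = 292 - 3·(125/2) = 209/2.
Forge's profit: (209/2 - 42)·(125/3) = 2604.1667.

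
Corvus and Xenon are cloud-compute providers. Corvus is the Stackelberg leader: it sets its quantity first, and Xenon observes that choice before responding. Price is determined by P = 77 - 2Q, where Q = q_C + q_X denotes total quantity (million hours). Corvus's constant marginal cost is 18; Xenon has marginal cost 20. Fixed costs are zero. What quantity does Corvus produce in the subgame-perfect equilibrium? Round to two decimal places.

15.25

The follower Xenon best-responds to any q_C: π_X = (77 - 2Q)q_X - 20q_X.
∂π_X/∂q_X = 57 - 2q_C - 4q_X = 0 gives the reaction function q_X = (57 - 2q_C)/4.
The leader anticipates this reaction. Substituting into P = 77 - 2Q gives P = 97/2 - q_C, so π_C = (97/2 - q_C)q_C - 18q_C.
Leader FOC: 61/2 - 2q_C = 0, so q_C = 61/4.
Then q_X = (57 - 2·(61/4))/4 = 53/8.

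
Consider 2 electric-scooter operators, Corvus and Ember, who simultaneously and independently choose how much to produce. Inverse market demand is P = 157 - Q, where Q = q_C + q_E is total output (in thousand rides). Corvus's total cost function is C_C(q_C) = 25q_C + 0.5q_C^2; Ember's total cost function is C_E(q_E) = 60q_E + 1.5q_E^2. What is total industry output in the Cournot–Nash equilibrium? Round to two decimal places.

51.57

Corvus's profit: π_C = (157 - Q)q_C - (25q_C + (1/2)q_C²). Setting ∂π_C/∂q_C = 0: 132 - 3q_C - (q_E) = 0.
Ember's profit: π_E = (157 - Q)q_E - (60q_E + (3/2)q_E²). Setting ∂π_E/∂q_E = 0: 97 - 5q_E - (q_C) = 0.
So q_C = (132 - q_E)/3 and q_E = (97 - q_C)/5.
Substituting one into the other gives q_C = 563/14 and q_E = 159/14.
Total output Q = 563/14 + 159/14 = 361/7.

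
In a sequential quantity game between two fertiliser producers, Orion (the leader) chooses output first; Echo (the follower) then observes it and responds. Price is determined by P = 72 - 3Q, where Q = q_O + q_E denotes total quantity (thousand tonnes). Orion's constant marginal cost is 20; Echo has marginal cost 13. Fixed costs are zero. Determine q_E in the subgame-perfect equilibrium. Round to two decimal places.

6.08

Solve by backward induction. Given q_O, the follower Echo maximises π_E = (72 - 3q_O - 3q_E)q_E - 13q_E.
Follower FOC: 59 - 3q_O - 6q_E = 0, so q_E(q_O) = (59 - 3q_O)/6.
Orion substitutes q_E(q_O) into its own profit: π_O = q_O(72 - 3q_O - (59 - 3q_O)/2) - 20q_O = (85/2 - (3/2)q_O)q_O - 20q_O.
The leader's first-order condition 45/2 - 3q_O = 0 yields q_O = 15/2.
Then q_E = (59 - 3·(15/2))/6 = 73/12.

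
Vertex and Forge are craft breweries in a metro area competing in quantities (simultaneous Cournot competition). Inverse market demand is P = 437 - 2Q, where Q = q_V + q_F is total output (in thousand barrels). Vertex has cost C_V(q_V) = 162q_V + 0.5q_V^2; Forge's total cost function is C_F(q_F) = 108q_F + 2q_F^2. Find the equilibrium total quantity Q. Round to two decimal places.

Vertex's profit: π_V = (437 - 2Q)q_V - (162q_V + (1/2)q_V²). Setting ∂π_V/∂q_V = 0: 275 - 5q_V - 2(q_F) = 0.
Forge's profit: π_F = (437 - 2Q)q_F - (108q_F + 2q_F²). Setting ∂π_F/∂q_F = 0: 329 - 8q_F - 2(q_V) = 0.
So q_V = (275 - 2q_F)/5 and q_F = (329 - 2q_V)/8.
Solving the pair: q_V = 257/6, q_F = 365/12.
Total output Q = 257/6 + 365/12 = 293/4.

73.25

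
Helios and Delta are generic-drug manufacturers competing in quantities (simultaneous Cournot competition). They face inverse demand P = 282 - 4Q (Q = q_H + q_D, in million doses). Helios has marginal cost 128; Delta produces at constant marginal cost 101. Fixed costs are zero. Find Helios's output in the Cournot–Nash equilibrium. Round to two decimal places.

Helios's profit: π_H = (282 - 4Q)q_H - (128q_H). Setting ∂π_H/∂q_H = 0: 154 - 8q_H - 4(q_D) = 0.
Delta's profit: π_D = (282 - 4Q)q_D - (101q_D). Setting ∂π_D/∂q_D = 0: 181 - 8q_D - 4(q_H) = 0.
Rearranging gives the reaction functions q_H = (154 - 4q_D)/8 and q_D = (181 - 4q_H)/8.
Solving the pair: q_H = 127/12, q_D = 52/3.

10.58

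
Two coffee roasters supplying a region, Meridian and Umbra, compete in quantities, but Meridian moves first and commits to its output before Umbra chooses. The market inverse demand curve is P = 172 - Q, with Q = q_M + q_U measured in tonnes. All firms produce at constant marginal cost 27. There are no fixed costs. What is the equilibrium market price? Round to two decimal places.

The follower Umbra best-responds to any q_M: π_U = (172 - Q)q_U - 27q_U.
Setting the follower's marginal profit to zero, 145 - q_M - 2q_U = 0, i.e. q_U = (145 - q_M)/2.
The leader anticipates this reaction. Substituting into P = 172 - Q gives P = 199/2 - (1/2)q_M, so π_M = (199/2 - (1/2)q_M)q_M - 27q_M.
Leader FOC: 145/2 - q_M = 0, so q_M = 145/2.
Then q_U = (145 - 145/2)/2 = 145/4.
Total output Q = 435/4, so price P = 172 - 435/4 = 253/4.

63.25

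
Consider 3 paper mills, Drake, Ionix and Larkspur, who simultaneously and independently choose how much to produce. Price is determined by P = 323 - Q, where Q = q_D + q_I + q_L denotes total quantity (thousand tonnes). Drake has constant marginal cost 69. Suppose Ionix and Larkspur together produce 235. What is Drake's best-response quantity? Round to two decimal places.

9.50

With rivals' combined output fixed at 235, Drake's profit is π_D = (323 - 235 - q_D)q_D - (69q_D) = (88 - q_D)q_D - (69q_D).
∂π_D/∂q_D = 19 - 2q_D = 0, so q_D = 19/2.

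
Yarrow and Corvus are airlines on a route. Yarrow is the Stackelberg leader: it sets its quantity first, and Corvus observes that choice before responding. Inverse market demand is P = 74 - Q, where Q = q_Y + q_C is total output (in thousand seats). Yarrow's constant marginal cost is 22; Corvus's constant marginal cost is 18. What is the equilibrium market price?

The follower Corvus best-responds to any q_Y: π_C = (74 - Q)q_C - 18q_C.
Setting the follower's marginal profit to zero, 56 - q_Y - 2q_C = 0, i.e. q_C = (56 - q_Y)/2.
Yarrow substitutes q_C(q_Y) into its own profit: π_Y = q_Y(74 - q_Y - (56 - q_Y)/2) - 22q_Y = (46 - (1/2)q_Y)q_Y - 22q_Y.
Maximising: ∂π_Y/∂q_Y = 24 - q_Y = 0, giving q_Y = 24.
Then q_C = (56 - 24)/2 = 16.
Total output Q = 40, so price P = 74 - 40 = 34.

34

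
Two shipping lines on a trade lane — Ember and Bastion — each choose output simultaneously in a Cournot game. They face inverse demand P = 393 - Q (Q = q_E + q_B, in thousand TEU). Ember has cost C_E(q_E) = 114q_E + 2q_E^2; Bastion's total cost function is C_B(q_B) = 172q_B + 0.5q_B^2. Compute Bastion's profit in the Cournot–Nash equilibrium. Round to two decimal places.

5689.67

Ember's profit: π_E = (393 - Q)q_E - (114q_E + 2q_E²). Setting ∂π_E/∂q_E = 0: 279 - 6q_E - (q_B) = 0.
Bastion's first-order condition: 221 - 3q_B - (q_E) = 0.
So q_E = (279 - q_B)/6 and q_B = (221 - q_E)/3.
Substituting one into the other gives q_E = 616/17 and q_B = 1047/17.
Price P = 393 - 1663/17 = 295.1765.
Bastion's profit: 295.1765·(1047/17) - 172·(1047/17) - (1/2)(1047/17)² = 5689.6661.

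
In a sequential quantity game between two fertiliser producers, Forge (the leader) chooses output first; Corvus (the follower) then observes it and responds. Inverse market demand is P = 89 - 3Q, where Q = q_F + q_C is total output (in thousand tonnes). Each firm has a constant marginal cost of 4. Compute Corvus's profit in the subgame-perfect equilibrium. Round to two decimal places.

150.52

The follower Corvus best-responds to any q_F: π_C = (89 - 3Q)q_C - 4q_C.
∂π_C/∂q_C = 85 - 3q_F - 6q_C = 0 gives the reaction function q_C = (85 - 3q_F)/6.
Forge substitutes q_C(q_F) into its own profit: π_F = q_F(89 - 3q_F - (85 - 3q_F)/2) - 4q_F = (93/2 - (3/2)q_F)q_F - 4q_F.
Leader FOC: 85/2 - 3q_F = 0, so q_F = 85/6.
Then q_C = (85 - 3·(85/6))/6 = 85/12.
Price P = 89 - 3·(85/4) = 101/4.
Corvus's profit: (101/4 - 4)·(85/12) = 150.5208.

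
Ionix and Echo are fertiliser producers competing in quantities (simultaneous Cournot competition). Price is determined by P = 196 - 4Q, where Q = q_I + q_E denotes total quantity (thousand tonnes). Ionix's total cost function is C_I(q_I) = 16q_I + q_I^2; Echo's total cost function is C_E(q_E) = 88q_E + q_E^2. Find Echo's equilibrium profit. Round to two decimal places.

Ionix's profit: π_I = (196 - 4Q)q_I - (16q_I + q_I²). Setting ∂π_I/∂q_I = 0: 180 - 10q_I - 4(q_E) = 0.
Echo's profit: π_E = (196 - 4Q)q_E - (88q_E + q_E²). Setting ∂π_E/∂q_E = 0: 108 - 10q_E - 4(q_I) = 0.
Rearranging gives the reaction functions q_I = (180 - 4q_E)/10 and q_E = (108 - 4q_I)/10.
Solving the pair: q_I = 114/7, q_E = 30/7.
Price P = 196 - 4·(144/7) = 796/7.
Echo's profit: (796/7)·(30/7) - 88·(30/7) - (30/7)² = 91.8367.

91.84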